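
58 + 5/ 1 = 63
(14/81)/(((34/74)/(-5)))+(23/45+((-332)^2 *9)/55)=1365902291/75735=18035.28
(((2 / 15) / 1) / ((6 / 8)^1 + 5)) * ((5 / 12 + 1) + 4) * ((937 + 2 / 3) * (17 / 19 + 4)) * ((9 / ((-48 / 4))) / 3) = -144.12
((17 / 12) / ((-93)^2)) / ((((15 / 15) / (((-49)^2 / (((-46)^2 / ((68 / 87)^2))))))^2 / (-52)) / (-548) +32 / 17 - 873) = -932981045005242688 / 4961897830645281137286117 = -0.00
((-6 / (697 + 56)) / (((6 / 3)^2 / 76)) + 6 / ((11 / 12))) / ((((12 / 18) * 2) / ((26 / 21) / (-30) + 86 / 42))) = 9.62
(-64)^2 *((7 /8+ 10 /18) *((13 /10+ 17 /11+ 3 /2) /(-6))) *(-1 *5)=6301952 /297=21218.69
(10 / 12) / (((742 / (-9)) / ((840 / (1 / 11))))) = -4950 / 53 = -93.40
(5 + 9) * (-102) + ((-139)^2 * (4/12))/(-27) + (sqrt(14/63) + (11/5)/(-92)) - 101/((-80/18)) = -24499639/14904 + sqrt(2)/3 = -1643.36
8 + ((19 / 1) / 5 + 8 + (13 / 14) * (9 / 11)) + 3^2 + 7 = 28151 / 770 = 36.56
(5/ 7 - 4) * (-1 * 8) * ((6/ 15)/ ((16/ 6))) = 138/ 35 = 3.94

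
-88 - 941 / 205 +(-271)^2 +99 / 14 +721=212599501 / 2870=74076.48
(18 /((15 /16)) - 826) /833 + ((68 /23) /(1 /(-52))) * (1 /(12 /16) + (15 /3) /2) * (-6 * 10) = 147270366 /4165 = 35359.03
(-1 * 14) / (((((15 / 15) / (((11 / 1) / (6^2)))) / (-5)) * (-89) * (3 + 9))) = -385 / 19224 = -0.02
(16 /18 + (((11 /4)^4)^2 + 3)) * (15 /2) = 9657618445 /393216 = 24560.59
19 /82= 0.23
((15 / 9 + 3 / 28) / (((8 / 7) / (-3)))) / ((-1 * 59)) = 149 / 1888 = 0.08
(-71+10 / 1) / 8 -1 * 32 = -317 / 8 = -39.62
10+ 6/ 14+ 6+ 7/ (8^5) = 3768369/ 229376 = 16.43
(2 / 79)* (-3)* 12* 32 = -2304 / 79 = -29.16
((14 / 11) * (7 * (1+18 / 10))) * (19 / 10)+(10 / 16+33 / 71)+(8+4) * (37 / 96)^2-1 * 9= 618832477 / 14995200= 41.27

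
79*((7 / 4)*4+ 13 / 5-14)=-1738 / 5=-347.60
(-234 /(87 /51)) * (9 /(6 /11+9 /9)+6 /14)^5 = -53343380575420416 /40708385963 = -1310378.18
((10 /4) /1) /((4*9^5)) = 5 /472392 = 0.00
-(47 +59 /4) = -247 /4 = -61.75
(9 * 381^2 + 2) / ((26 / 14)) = 9145157 / 13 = 703473.62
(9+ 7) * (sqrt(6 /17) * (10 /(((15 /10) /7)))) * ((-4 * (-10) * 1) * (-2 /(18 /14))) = -27600.91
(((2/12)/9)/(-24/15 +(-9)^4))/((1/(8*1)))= 20/885519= 0.00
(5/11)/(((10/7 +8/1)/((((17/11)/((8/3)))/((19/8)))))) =595/50578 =0.01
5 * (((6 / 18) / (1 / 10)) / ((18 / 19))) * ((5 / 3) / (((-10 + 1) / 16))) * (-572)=21736000 / 729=29816.19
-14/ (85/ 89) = -1246/ 85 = -14.66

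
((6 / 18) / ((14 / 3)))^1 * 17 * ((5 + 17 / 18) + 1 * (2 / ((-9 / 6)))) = 1411 / 252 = 5.60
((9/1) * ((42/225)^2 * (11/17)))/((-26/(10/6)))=-1078/82875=-0.01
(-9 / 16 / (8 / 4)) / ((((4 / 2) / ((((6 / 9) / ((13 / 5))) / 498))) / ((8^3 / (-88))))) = 5 / 11869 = 0.00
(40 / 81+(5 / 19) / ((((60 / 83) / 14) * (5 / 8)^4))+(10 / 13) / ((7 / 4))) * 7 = 3005254816 / 12504375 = 240.34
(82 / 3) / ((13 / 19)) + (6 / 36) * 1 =1043 / 26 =40.12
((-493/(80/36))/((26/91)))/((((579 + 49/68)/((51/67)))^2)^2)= -561582850533169248/243321095322658728075444005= -0.00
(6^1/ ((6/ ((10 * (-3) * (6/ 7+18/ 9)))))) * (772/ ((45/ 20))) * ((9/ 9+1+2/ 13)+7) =-10499200/ 39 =-269210.26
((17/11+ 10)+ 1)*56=702.55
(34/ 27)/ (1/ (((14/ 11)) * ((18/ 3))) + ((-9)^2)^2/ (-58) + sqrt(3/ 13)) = -98785813672/ 8863608738141 - 22417696 * sqrt(39)/ 2954536246047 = -0.01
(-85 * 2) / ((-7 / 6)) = 1020 / 7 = 145.71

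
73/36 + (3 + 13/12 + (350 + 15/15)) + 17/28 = 90145/252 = 357.72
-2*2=-4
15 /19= 0.79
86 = 86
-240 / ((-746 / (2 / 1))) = 240 / 373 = 0.64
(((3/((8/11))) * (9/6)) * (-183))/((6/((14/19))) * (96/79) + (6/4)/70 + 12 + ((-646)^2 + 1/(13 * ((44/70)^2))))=-78797083365/29042358838744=-0.00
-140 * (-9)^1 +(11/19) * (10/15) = 71842/57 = 1260.39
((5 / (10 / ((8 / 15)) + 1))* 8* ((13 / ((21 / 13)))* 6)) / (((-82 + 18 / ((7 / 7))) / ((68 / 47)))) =-57460 / 25991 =-2.21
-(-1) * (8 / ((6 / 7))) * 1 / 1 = 28 / 3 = 9.33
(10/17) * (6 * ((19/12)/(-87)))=-95/1479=-0.06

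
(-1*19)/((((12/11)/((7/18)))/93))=-45353/72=-629.90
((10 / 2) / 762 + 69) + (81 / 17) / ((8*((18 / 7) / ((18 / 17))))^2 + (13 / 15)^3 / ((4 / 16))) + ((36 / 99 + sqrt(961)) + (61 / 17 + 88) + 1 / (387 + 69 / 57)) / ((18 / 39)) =5539672855793509223 / 16515610971812832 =335.42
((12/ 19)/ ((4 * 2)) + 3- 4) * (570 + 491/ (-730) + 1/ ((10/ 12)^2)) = -14583107/ 27740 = -525.71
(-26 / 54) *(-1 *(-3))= -1.44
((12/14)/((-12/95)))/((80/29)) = -2.46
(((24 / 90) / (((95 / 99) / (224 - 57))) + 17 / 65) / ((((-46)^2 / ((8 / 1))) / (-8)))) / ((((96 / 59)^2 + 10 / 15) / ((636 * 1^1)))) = -15312523447008 / 56528080375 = -270.88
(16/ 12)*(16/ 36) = 16/ 27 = 0.59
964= 964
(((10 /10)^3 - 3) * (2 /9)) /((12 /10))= -10 /27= -0.37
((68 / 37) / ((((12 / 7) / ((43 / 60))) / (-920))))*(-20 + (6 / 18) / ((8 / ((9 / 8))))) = 150291407 / 10656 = 14103.92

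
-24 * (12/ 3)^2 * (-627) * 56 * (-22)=-296626176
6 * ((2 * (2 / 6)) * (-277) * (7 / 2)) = -3878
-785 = -785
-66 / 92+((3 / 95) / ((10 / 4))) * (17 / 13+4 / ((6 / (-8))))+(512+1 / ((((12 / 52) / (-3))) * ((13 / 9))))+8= 510.23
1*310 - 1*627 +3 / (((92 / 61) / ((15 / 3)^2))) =-24589 / 92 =-267.27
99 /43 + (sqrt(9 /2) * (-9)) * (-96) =1835.12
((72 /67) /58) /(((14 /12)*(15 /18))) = 1296 /68005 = 0.02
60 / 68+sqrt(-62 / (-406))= sqrt(6293) / 203+15 / 17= 1.27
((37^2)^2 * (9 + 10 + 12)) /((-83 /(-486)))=28236109626 /83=340194091.88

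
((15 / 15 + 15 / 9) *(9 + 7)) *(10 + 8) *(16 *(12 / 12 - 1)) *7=0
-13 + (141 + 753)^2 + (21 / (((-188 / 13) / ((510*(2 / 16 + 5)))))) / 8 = 4805271353 / 6016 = 798748.56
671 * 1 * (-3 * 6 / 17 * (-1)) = 12078 / 17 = 710.47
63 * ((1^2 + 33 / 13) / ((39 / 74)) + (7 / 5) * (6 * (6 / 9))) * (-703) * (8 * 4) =-14746937856 / 845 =-17451997.46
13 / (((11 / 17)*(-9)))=-221 / 99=-2.23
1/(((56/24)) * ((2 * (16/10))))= 15/112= 0.13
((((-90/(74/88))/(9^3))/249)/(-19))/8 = 55/14178807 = 0.00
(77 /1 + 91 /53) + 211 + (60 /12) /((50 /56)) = 78259 /265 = 295.32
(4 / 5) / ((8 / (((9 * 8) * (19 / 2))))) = 342 / 5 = 68.40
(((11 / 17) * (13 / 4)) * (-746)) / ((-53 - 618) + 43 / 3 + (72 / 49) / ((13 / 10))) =101930829 / 42592820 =2.39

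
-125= -125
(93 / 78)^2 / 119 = 961 / 80444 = 0.01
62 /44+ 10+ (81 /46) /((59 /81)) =206389 /14927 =13.83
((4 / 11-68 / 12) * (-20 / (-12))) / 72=-875 / 7128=-0.12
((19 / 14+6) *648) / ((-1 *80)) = -8343 / 140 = -59.59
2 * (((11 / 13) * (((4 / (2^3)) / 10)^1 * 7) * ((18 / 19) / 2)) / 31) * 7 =4851 / 76570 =0.06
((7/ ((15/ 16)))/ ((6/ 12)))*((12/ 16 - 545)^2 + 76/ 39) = 4423402.83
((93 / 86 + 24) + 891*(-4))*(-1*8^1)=1217388 / 43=28311.35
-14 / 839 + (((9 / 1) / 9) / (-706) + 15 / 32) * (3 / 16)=10756939 / 151637504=0.07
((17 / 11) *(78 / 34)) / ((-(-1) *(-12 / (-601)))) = 7813 / 44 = 177.57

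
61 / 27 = 2.26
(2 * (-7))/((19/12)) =-168/19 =-8.84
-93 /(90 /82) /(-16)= 1271 /240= 5.30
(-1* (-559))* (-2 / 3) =-1118 / 3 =-372.67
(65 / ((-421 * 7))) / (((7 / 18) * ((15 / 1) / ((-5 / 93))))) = 130 / 639499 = 0.00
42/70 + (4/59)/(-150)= 2653/4425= 0.60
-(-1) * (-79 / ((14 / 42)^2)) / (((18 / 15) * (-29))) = 1185 / 58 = 20.43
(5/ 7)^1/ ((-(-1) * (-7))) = -5/ 49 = -0.10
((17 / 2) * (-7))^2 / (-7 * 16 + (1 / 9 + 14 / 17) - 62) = -2166633 / 105916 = -20.46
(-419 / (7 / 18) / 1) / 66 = -1257 / 77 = -16.32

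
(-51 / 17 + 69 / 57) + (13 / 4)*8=460 / 19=24.21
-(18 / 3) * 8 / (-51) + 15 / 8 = 383 / 136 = 2.82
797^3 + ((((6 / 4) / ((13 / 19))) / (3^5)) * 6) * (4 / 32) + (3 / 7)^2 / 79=5502945845923885 / 10869768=506261573.01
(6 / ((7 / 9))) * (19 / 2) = 513 / 7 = 73.29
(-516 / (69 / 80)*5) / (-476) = 17200 / 2737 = 6.28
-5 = -5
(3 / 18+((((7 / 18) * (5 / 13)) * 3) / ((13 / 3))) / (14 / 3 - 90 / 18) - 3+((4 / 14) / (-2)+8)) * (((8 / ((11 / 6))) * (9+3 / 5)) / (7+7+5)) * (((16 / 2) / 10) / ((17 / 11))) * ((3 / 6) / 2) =12846336 / 9552725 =1.34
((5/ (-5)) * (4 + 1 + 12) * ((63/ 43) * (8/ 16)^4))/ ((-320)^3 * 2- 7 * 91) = 1071/ 45089206256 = 0.00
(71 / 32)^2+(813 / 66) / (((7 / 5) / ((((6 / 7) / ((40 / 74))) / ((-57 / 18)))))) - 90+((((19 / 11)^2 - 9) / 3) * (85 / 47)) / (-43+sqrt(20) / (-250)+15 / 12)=-126723237942491855605 / 1417545490796768256 - 24752000 * sqrt(5) / 1486919192649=-89.40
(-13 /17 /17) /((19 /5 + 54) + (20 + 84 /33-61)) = -715 /307496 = -0.00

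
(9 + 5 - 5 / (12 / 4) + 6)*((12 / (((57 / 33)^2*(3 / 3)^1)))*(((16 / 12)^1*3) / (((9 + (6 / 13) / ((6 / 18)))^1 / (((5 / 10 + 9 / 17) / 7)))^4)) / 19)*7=1330514185 / 304446892116699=0.00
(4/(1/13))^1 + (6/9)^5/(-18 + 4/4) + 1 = 218911/4131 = 52.99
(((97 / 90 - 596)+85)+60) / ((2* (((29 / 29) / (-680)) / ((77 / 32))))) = 53005337 / 144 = 368092.62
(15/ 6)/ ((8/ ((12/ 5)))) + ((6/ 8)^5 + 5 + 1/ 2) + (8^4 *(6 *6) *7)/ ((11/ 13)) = 13740612977/ 11264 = 1219869.76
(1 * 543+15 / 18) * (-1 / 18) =-3263 / 108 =-30.21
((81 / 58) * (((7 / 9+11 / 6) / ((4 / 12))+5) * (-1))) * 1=-2079 / 116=-17.92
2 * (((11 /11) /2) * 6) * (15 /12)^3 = 375 /32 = 11.72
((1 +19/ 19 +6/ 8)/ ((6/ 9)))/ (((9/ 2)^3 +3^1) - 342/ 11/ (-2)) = 121/ 3217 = 0.04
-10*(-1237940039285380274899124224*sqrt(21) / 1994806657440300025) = 2475880078570760549798248448*sqrt(21) / 398961331488060005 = 28438615415.10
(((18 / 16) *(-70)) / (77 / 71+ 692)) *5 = -37275 / 65612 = -0.57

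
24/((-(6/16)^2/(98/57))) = -50176/171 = -293.43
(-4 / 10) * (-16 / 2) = 16 / 5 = 3.20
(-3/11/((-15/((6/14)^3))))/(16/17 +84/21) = 153/528220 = 0.00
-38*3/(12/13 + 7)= -1482/103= -14.39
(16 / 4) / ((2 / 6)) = 12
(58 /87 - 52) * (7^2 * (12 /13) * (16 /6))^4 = -930904123899904 /85683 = -10864513659.65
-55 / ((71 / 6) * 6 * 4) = -55 / 284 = -0.19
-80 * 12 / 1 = -960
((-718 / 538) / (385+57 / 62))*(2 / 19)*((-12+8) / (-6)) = -89032 / 366872691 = -0.00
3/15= 1/5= 0.20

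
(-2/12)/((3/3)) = -1/6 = -0.17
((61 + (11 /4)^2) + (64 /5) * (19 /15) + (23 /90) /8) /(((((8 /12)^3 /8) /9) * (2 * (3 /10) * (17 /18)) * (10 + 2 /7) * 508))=37863 /5440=6.96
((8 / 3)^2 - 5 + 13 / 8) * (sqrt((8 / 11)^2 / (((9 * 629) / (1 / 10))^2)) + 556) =2077.28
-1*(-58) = 58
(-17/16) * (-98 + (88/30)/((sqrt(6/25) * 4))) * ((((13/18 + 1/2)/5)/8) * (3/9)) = 9163/8640-2057 * sqrt(6)/311040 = 1.04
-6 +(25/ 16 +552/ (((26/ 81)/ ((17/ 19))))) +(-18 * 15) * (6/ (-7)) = 48845305/ 27664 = 1765.66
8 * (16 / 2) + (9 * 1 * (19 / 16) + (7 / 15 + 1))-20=13477 / 240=56.15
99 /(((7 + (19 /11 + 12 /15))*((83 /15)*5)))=16335 /43492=0.38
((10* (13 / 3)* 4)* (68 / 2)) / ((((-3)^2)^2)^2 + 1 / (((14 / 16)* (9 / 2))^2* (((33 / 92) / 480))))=257297040 / 290215019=0.89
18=18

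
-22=-22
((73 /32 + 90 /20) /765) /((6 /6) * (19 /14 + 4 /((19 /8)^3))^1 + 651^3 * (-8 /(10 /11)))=-10418821 /2853618381961436592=-0.00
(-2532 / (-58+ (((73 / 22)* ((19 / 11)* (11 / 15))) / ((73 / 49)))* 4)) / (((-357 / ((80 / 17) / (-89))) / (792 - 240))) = 1537430400 / 346950569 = 4.43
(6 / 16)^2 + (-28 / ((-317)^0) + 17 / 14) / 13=-11181 / 5824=-1.92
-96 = -96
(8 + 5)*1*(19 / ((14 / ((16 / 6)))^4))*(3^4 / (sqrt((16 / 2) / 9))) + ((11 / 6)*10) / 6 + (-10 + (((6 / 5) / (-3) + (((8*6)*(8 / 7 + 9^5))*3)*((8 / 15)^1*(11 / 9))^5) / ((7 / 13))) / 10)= 47424*sqrt(2) / 2401 + 453710977449963719 / 2441307093750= 185875.50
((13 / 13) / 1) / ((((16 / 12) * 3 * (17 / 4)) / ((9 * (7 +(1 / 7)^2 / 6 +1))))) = 7059 / 1666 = 4.24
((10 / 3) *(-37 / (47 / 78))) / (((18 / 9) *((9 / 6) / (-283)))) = 2722460 / 141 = 19308.23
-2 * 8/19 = -16/19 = -0.84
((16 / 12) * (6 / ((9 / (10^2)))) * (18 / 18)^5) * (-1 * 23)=-2044.44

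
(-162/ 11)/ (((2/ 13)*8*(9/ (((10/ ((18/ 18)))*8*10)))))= -11700/ 11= -1063.64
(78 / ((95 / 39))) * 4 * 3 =384.25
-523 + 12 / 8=-1043 / 2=-521.50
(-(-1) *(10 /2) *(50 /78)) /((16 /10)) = 2.00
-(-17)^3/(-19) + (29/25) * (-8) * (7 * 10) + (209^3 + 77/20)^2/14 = 633419858877647091/106400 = 5953194162383.90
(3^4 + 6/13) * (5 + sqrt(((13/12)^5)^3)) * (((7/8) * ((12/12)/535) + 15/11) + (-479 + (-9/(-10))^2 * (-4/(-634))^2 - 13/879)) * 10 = -3505886706055618393/1802046325508 - 16922245505769613359897937 * sqrt(39)/149009026021634211840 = -2654717.78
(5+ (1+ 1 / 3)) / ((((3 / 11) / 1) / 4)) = 836 / 9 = 92.89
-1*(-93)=93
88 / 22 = 4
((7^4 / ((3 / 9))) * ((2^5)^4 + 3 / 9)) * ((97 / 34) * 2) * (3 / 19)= 2197892540739 / 323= 6804620869.16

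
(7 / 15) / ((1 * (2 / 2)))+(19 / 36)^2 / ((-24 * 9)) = 0.47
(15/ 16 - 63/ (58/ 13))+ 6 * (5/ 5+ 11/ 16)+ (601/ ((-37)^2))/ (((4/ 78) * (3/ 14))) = 23434013/ 635216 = 36.89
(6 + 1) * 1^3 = 7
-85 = -85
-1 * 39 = -39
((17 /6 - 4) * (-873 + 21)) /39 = 994 /39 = 25.49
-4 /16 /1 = -1 /4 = -0.25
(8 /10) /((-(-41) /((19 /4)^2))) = 361 /820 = 0.44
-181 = -181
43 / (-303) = -43 / 303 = -0.14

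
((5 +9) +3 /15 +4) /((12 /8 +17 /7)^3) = 249704 /831875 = 0.30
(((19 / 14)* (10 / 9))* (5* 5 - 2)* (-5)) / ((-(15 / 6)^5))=1.78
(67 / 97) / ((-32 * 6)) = -0.00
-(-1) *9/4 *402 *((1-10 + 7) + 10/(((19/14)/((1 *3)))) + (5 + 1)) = 448632/19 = 23612.21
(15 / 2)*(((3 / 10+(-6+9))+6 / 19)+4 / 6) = 2441 / 76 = 32.12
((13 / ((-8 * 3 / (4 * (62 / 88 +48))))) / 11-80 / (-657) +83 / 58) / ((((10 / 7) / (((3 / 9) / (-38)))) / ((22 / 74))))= 207611243 / 14144337504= 0.01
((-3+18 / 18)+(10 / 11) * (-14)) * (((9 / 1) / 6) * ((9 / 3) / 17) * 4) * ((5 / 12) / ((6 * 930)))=-27 / 23188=-0.00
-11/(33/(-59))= 59/3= 19.67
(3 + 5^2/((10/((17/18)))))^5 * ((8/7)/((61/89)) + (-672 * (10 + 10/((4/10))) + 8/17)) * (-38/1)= 1696464665343967810/428636691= 3957814860.38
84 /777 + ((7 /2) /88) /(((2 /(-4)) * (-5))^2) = 4659 /40700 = 0.11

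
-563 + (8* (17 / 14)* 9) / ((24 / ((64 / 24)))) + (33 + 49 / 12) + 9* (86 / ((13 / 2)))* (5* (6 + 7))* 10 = 6458239 / 84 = 76883.80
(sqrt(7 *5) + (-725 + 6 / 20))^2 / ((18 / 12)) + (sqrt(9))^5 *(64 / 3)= 349617.55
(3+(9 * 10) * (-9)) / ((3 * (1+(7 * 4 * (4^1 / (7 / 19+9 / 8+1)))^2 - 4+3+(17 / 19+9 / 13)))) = -0.13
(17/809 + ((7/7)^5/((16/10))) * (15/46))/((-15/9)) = -200793/1488560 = -0.13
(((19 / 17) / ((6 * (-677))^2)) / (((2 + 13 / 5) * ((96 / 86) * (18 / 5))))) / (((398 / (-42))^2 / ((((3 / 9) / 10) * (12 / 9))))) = 200165 / 110368844350878528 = 0.00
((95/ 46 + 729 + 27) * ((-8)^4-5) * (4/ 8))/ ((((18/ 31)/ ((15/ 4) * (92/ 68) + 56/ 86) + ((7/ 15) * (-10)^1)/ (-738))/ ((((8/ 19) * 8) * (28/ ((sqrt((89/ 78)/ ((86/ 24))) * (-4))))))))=-241527803320960632 * sqrt(99502)/ 126701085389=-601315918.95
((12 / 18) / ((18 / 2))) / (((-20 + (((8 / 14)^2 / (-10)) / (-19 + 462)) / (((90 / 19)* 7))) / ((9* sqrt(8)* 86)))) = -490035525* sqrt(2) / 85471322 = -8.11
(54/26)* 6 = 162/13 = 12.46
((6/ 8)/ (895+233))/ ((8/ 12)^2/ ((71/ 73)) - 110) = -639/ 105276992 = -0.00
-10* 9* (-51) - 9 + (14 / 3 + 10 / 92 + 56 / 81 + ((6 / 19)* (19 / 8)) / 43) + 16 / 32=1469834857 / 320436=4586.98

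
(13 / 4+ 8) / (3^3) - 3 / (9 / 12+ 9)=17 / 156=0.11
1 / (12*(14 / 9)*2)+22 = 2467 / 112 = 22.03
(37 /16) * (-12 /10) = -2.78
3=3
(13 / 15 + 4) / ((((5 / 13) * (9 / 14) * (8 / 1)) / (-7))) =-46501 / 2700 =-17.22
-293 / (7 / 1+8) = -19.53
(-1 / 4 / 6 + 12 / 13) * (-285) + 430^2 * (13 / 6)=124914025 / 312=400365.46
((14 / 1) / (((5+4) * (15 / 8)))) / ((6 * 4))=14 / 405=0.03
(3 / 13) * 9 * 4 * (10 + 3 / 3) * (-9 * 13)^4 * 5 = 85622230980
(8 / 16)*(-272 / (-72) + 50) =242 / 9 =26.89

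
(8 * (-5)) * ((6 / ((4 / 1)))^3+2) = -215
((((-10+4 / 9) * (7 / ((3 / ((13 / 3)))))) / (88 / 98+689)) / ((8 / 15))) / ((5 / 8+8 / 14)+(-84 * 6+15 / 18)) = 206486 / 394727463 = 0.00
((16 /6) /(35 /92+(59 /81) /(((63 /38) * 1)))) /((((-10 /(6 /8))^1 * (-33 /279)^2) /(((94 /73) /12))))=-31807233738 /16997739385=-1.87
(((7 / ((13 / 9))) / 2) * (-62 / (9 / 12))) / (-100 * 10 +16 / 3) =1953 / 9698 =0.20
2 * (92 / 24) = 23 / 3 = 7.67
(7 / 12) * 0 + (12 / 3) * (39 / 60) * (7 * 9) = 819 / 5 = 163.80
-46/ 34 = -23/ 17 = -1.35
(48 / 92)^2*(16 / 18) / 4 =32 / 529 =0.06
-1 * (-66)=66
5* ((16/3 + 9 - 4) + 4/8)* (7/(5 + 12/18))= 2275/34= 66.91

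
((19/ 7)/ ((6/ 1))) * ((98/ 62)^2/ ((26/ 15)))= 32585/ 49972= 0.65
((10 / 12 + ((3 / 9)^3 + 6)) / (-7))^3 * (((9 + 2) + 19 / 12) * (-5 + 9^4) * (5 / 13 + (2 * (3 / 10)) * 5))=-405299618383 / 1535274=-263991.72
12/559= 0.02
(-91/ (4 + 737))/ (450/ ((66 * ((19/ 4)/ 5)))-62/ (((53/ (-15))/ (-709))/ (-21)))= -4081/ 8682163290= -0.00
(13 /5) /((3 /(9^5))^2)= 5036466357 /5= 1007293271.40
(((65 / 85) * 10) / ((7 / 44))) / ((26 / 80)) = 17600 / 119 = 147.90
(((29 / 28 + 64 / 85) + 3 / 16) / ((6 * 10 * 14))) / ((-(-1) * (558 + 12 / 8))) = 6271 / 1491403200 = 0.00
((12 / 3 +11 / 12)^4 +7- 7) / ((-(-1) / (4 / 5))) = 12117361 / 25920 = 467.49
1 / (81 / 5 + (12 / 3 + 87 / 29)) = 0.04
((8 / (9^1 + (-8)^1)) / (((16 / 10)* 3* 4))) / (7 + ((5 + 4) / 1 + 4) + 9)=5 / 348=0.01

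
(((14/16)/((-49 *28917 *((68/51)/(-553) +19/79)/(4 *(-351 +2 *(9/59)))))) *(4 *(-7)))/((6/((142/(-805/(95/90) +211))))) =6202702/1419179805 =0.00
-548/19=-28.84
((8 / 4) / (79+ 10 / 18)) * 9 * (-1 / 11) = -81 / 3938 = -0.02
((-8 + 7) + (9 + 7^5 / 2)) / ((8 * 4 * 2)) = 16823 / 128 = 131.43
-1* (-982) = 982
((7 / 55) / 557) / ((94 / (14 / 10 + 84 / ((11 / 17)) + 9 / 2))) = 104503 / 316765900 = 0.00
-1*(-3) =3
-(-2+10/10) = 1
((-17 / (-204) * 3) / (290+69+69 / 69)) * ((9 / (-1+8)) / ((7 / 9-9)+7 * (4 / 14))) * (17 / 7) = -153 / 439040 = -0.00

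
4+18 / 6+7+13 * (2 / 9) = 152 / 9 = 16.89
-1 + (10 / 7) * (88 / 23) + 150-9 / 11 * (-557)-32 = 578.19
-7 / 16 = -0.44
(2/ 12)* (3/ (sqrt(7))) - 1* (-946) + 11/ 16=sqrt(7)/ 14 + 15147/ 16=946.88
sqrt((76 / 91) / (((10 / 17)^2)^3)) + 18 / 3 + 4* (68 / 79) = 4913* sqrt(1729) / 45500 + 746 / 79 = 13.93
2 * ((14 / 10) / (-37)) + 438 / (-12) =-13533 / 370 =-36.58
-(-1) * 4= 4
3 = 3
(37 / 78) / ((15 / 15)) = 37 / 78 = 0.47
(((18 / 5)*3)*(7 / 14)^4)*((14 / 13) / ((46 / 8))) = 189 / 1495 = 0.13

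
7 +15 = 22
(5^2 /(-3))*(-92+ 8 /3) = 6700 /9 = 744.44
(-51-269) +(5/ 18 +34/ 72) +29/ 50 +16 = -30267/ 100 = -302.67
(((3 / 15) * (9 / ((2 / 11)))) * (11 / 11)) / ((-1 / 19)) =-1881 / 10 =-188.10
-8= -8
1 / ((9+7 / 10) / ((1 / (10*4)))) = 1 / 388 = 0.00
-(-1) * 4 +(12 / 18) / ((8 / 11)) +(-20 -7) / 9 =23 / 12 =1.92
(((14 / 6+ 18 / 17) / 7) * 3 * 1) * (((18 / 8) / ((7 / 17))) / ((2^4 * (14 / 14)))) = 1557 / 3136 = 0.50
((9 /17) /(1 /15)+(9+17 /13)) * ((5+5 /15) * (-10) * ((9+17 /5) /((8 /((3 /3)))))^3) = -120147103 /33150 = -3624.35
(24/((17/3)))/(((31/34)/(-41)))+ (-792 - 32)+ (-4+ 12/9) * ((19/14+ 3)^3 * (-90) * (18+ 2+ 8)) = 842828368/1519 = 554857.39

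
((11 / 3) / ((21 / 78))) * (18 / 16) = 429 / 28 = 15.32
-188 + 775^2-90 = 600347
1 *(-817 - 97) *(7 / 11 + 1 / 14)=-49813 / 77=-646.92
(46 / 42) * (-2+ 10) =8.76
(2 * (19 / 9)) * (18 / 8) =19 / 2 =9.50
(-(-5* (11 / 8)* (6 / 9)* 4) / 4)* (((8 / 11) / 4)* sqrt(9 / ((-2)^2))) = 5 / 4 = 1.25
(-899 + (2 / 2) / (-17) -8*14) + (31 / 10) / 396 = -68063953 / 67320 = -1011.05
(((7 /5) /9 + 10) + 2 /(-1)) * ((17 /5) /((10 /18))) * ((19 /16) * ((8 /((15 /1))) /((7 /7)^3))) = 118541 /3750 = 31.61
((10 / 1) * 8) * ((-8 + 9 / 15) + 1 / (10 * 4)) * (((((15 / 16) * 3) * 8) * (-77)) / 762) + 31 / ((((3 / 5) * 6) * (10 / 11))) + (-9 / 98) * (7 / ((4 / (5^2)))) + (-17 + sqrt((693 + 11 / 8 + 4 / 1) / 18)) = sqrt(5587) / 12 + 85123687 / 64008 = 1336.12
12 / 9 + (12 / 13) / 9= 56 / 39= 1.44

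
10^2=100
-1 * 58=-58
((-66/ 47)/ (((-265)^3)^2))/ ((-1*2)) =33/ 16276952704109375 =0.00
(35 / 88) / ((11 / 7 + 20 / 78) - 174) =-9555 / 4136264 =-0.00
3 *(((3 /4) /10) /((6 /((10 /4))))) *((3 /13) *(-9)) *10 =-405 /208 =-1.95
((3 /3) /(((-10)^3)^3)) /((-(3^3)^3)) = 1 /19683000000000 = 0.00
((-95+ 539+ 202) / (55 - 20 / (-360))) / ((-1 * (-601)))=11628 / 595591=0.02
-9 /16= -0.56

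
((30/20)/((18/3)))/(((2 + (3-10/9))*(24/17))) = 51/1120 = 0.05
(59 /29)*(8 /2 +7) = 649 /29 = 22.38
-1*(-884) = 884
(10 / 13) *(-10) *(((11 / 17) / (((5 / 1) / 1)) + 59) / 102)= -50260 / 11271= -4.46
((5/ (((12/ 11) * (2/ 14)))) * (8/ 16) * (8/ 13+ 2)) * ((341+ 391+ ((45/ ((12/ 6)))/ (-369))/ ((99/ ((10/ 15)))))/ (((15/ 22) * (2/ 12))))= 11667848731/ 43173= 270258.00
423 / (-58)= -423 / 58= -7.29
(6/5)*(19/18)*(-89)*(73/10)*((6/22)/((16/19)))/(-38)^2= -6497/35200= -0.18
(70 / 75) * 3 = 14 / 5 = 2.80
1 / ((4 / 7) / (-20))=-35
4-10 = -6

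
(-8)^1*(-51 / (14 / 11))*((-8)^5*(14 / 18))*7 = -171573248 / 3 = -57191082.67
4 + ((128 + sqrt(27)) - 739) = -607 + 3* sqrt(3) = -601.80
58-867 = -809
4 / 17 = 0.24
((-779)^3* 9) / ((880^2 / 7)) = -38458.08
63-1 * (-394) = 457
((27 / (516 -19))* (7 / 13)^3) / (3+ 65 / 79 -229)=-104517 / 2774852743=-0.00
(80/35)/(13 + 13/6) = 96/637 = 0.15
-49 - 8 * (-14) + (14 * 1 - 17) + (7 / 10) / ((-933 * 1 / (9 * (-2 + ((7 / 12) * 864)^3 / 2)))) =-134406603 / 311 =-432175.57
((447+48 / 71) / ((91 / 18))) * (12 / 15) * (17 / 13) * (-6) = -3591216 / 6461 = -555.83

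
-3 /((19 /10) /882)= -1392.63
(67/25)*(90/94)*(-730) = -88038/47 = -1873.15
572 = 572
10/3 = 3.33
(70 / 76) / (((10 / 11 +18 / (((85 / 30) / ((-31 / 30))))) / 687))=-22482075 / 200944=-111.88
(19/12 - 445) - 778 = -14657/12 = -1221.42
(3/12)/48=1/192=0.01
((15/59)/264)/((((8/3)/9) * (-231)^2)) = 15/246266944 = 0.00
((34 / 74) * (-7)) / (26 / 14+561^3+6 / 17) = -14161 / 777387001574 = -0.00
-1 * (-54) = 54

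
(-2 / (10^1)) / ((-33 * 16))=1 / 2640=0.00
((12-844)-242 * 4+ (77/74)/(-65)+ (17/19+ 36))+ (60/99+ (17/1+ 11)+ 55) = -5065199539/3015870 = -1679.52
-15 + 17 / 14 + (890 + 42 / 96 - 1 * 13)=96729 / 112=863.65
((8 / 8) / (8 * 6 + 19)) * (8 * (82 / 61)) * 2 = 1312 / 4087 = 0.32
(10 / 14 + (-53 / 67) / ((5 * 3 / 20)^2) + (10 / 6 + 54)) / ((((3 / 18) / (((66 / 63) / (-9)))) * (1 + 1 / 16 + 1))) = -18.62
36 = 36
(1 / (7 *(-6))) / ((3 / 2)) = -1 / 63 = -0.02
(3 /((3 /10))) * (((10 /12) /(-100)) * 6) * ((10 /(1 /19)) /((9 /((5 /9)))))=-475 /81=-5.86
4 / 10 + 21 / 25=31 / 25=1.24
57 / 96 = 19 / 32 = 0.59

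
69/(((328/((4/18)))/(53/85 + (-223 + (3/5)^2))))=-2170211/209100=-10.38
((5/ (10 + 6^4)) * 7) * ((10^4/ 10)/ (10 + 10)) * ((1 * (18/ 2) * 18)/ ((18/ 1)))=12.06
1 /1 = 1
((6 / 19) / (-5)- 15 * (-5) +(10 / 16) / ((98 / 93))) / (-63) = -1875157 / 1564080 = -1.20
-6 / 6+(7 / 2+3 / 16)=43 / 16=2.69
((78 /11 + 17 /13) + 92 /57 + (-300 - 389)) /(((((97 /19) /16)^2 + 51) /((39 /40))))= -3364931008 /259744375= -12.95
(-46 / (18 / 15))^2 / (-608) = -2.42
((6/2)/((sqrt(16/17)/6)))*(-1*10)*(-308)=13860*sqrt(17)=57146.24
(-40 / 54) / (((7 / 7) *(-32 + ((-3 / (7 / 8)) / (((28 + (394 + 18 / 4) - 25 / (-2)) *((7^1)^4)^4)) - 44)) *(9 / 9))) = 510623978201919365 / 52390020163516927011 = 0.01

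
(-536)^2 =287296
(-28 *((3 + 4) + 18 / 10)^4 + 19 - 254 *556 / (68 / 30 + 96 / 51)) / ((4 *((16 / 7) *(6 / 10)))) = -155783375013 / 4232000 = -36810.82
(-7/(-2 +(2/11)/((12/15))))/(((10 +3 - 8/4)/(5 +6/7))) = 82/39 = 2.10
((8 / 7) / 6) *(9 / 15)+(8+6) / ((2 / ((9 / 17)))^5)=105337853 / 795119920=0.13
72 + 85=157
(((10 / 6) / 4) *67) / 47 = 335 / 564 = 0.59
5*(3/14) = 15/14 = 1.07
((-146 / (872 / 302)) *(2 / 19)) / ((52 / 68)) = -187391 / 26923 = -6.96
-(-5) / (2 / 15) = 75 / 2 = 37.50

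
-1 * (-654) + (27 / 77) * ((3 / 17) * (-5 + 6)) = 856167 / 1309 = 654.06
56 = 56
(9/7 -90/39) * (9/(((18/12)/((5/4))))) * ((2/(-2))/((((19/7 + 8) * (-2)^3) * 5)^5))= -74431/140400000000000000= -0.00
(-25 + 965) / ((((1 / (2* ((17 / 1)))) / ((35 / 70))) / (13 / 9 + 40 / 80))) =279650 / 9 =31072.22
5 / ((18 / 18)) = 5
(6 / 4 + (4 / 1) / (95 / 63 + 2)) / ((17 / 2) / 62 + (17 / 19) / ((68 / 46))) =458242 / 128843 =3.56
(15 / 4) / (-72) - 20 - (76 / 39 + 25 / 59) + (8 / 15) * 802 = 149218489 / 368160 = 405.31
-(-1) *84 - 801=-717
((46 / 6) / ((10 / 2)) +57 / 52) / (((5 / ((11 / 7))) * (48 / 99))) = 35453 / 20800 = 1.70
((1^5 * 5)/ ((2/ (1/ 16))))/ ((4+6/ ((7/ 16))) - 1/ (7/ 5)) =5/ 544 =0.01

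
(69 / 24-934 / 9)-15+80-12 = -3449 / 72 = -47.90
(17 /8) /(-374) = -1 /176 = -0.01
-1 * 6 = -6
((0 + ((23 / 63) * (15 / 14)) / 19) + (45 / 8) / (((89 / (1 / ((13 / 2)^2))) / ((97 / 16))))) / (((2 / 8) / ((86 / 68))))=1714276055 / 11426587536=0.15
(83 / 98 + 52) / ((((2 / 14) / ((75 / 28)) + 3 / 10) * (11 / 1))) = 388425 / 28567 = 13.60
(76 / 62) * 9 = 342 / 31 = 11.03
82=82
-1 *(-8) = 8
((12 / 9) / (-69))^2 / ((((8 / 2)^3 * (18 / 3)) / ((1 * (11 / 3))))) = 0.00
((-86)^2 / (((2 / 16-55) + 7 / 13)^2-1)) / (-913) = -43264 / 15762945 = -0.00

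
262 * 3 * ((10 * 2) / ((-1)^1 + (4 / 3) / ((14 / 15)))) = 36680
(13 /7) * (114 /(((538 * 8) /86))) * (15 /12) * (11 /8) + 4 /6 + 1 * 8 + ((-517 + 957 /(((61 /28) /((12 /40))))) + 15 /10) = -367.78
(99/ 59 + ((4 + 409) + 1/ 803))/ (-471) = -19646257/ 22314567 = -0.88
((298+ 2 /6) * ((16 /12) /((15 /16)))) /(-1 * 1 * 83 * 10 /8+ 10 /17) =-779008 /189405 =-4.11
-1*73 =-73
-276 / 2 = -138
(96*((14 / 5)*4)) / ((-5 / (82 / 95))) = -440832 / 2375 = -185.61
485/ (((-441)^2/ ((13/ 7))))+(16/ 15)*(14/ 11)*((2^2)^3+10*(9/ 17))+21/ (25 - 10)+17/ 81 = 121797282851/ 1272878145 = 95.69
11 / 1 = 11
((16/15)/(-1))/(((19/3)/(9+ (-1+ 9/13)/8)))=-1864/1235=-1.51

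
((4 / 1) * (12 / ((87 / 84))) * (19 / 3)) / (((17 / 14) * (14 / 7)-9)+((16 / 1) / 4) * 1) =-29792 / 261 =-114.15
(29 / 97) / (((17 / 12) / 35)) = 12180 / 1649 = 7.39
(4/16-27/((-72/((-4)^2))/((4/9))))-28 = -301/12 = -25.08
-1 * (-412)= 412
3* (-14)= -42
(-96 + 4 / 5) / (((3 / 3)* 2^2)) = -119 / 5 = -23.80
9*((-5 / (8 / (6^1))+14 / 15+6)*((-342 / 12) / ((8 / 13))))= -424593 / 320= -1326.85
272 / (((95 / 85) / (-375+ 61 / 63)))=-108959936 / 1197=-91027.52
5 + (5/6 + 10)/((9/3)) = 155/18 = 8.61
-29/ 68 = -0.43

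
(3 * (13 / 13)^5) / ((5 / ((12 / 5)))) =36 / 25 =1.44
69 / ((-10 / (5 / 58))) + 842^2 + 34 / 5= 411202719 / 580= 708970.21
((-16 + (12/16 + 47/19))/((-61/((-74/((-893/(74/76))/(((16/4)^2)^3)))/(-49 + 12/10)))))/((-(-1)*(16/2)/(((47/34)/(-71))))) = 425375680/120696814727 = 0.00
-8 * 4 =-32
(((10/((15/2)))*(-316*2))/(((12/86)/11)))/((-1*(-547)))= -597872/4923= -121.44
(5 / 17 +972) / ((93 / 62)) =33058 / 51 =648.20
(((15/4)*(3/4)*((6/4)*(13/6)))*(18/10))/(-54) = -39/128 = -0.30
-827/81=-10.21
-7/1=-7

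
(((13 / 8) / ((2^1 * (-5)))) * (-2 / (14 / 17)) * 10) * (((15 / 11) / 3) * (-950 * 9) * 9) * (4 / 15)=-2834325 / 77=-36809.42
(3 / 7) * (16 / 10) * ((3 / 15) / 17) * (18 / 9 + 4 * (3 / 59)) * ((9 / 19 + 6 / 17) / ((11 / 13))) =2165904 / 124728065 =0.02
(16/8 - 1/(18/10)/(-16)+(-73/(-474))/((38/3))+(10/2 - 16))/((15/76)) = -1935163/42660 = -45.36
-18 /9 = -2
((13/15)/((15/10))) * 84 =728/15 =48.53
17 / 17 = 1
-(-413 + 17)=396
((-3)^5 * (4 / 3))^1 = -324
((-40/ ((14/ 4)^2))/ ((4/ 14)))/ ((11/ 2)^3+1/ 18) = -5760/ 83881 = -0.07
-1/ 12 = -0.08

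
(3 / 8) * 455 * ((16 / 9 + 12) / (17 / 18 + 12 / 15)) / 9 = 70525 / 471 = 149.73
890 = 890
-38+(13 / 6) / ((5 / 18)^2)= -248 / 25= -9.92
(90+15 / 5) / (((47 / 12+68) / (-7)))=-7812 / 863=-9.05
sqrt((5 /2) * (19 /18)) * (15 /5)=sqrt(95) /2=4.87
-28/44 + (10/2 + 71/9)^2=147449/891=165.49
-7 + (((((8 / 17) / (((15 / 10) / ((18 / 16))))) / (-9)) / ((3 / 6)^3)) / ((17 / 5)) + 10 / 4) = -7963 / 1734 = -4.59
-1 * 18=-18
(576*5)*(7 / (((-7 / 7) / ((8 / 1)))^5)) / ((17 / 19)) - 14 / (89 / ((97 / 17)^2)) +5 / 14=-265864915594599 / 360094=-738320870.65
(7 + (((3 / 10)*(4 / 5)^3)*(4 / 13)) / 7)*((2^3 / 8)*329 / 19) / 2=18729923 / 308750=60.66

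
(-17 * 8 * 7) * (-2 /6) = 317.33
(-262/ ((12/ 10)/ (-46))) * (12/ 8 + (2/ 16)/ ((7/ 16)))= 376625/ 21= 17934.52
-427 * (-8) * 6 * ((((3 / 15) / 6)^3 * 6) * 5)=1708 / 75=22.77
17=17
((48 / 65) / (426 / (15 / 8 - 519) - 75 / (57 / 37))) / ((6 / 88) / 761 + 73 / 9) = -378999770688 / 206096947945265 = -0.00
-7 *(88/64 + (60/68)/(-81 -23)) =-2114/221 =-9.57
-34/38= -17/19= -0.89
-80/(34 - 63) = 80/29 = 2.76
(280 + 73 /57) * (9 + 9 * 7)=384792 /19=20252.21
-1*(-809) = 809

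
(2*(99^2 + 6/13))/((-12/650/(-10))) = 10618250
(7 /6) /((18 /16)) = 28 /27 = 1.04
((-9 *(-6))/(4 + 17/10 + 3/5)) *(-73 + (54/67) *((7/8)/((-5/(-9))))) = -288357/469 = -614.83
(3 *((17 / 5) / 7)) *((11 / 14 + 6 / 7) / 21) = 391 / 3430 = 0.11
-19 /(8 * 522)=-19 /4176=-0.00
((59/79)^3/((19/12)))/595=0.00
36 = 36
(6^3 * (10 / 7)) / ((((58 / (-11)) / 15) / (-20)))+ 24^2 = 3680928 / 203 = 18132.65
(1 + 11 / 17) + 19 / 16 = 771 / 272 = 2.83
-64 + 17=-47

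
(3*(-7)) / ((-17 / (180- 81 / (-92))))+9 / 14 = 2453265 / 10948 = 224.08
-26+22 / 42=-535 / 21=-25.48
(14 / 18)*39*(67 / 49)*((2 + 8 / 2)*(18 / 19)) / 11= 31356 / 1463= 21.43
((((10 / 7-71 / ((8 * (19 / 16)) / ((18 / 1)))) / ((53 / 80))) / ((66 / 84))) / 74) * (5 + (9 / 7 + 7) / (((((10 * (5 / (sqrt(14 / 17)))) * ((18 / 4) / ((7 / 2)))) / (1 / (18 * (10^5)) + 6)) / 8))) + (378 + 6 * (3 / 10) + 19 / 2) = 28768569 / 77330-209217619372 * sqrt(238) / 166380328125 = 352.62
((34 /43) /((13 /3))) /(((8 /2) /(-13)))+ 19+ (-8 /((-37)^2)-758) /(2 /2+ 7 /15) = -645484553 /1295074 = -498.42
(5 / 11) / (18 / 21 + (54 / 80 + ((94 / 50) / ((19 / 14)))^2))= 63175000 / 479650699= 0.13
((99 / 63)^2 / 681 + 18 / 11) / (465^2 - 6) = 601973 / 79365129921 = 0.00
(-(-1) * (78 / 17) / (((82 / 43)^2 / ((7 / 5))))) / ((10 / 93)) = 46944261 / 2857700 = 16.43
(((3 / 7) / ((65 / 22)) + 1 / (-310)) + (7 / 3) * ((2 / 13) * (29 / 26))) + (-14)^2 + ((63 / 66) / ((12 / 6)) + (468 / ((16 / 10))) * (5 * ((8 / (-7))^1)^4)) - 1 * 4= 22315700067119 / 8302033740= 2687.98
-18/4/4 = -9/8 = -1.12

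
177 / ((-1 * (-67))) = 177 / 67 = 2.64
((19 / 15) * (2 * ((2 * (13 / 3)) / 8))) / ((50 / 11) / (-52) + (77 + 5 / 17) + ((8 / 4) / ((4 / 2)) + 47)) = 600457 / 27393975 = 0.02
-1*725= -725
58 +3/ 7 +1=416/ 7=59.43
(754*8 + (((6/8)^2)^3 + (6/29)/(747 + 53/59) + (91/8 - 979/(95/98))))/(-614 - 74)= -1253222113614021/171291003781120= -7.32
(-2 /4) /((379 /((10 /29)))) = -5 /10991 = -0.00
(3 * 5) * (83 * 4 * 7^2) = 244020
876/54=146/9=16.22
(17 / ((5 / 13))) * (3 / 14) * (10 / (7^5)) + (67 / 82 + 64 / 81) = 1260306721 / 781424658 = 1.61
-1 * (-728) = 728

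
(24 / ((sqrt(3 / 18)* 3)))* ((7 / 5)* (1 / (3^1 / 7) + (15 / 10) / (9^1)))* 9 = 252* sqrt(6) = 617.27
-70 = -70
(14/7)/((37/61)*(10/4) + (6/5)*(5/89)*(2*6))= 0.86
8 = 8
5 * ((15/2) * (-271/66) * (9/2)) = -60975/88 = -692.90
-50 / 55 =-10 / 11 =-0.91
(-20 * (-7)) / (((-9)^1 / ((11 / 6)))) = -770 / 27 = -28.52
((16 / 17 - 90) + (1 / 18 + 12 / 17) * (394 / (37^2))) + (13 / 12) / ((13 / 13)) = -73524725 / 837828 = -87.76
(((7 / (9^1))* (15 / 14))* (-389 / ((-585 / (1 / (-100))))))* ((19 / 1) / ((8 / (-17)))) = 125647 / 561600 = 0.22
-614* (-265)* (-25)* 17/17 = -4067750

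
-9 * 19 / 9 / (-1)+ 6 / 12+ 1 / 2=20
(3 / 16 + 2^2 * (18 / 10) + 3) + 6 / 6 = 911 / 80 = 11.39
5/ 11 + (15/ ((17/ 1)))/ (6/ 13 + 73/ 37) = 178900/ 218977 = 0.82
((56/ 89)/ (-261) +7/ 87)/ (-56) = -259/ 185832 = -0.00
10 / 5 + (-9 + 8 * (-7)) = -63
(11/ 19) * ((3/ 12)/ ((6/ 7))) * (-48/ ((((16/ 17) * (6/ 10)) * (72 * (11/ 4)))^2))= -50575/ 78008832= -0.00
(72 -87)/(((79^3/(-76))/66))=75240/493039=0.15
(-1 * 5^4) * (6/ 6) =-625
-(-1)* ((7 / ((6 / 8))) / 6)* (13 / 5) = 182 / 45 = 4.04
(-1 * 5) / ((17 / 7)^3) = -1715 / 4913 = -0.35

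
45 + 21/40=1821/40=45.52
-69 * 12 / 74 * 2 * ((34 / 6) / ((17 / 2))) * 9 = -4968 / 37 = -134.27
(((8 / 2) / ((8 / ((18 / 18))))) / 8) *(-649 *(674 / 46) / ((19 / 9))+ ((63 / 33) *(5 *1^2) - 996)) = -13197237 / 38456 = -343.18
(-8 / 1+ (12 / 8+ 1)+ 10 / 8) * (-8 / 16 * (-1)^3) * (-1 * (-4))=-17 / 2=-8.50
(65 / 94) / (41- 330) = -0.00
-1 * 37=-37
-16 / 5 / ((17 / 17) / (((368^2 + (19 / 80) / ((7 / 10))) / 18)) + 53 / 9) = -364020624 / 669914185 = -0.54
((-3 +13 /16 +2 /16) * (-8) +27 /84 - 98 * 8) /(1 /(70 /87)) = -107405 /174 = -617.27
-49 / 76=-0.64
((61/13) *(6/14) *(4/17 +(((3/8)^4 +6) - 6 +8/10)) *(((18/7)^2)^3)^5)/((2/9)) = 3361543644963584029497147280601221778767872/174341797148504616309622231015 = 19281341020594.25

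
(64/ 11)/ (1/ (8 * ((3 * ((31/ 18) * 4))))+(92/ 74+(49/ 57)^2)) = 3816041472/ 1304082725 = 2.93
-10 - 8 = -18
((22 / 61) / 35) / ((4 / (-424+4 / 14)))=-16313 / 14945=-1.09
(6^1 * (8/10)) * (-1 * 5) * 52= -1248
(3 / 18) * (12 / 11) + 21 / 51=111 / 187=0.59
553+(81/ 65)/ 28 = 1006541/ 1820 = 553.04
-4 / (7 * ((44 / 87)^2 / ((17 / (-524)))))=128673 / 1775312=0.07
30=30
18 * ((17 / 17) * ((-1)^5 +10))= 162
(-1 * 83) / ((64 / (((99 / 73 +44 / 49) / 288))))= -669229 / 65931264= -0.01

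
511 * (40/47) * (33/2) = 337260/47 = 7175.74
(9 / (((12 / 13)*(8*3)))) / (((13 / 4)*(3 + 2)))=1 / 40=0.02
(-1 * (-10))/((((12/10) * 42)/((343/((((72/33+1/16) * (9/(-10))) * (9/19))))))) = -71.13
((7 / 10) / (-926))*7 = -49 / 9260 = -0.01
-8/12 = -2/3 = -0.67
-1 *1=-1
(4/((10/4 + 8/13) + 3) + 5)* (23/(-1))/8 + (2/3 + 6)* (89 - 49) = 318523/1272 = 250.41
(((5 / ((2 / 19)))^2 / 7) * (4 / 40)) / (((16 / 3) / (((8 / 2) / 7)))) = 5415 / 1568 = 3.45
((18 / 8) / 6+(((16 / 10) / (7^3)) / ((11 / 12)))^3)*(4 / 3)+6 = 87279810099421 / 13427662729250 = 6.50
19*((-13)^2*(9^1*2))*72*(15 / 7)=62421840 / 7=8917405.71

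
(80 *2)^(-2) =1 / 25600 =0.00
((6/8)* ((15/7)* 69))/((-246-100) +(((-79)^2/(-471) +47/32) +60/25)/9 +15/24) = -526483800/1644679057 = -0.32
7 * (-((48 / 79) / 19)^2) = -16128 / 2253001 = -0.01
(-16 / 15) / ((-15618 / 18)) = 16 / 13015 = 0.00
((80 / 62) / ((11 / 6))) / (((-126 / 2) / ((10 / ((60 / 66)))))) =-80 / 651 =-0.12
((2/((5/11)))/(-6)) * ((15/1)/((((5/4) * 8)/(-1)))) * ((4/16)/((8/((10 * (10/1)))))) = 55/16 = 3.44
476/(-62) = -238/31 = -7.68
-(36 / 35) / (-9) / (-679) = -4 / 23765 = -0.00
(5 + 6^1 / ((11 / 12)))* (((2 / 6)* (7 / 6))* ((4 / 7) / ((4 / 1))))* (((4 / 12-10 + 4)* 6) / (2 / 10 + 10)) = -635 / 297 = -2.14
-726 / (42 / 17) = -2057 / 7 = -293.86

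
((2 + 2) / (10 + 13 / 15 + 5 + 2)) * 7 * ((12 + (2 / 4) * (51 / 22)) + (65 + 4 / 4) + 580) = 3045315 / 2948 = 1033.01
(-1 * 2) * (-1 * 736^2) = 1083392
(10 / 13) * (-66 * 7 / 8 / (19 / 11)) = -12705 / 494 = -25.72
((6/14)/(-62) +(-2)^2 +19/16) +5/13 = 251191/45136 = 5.57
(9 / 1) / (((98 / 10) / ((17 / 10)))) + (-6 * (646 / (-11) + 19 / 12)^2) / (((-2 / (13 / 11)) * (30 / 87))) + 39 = 1052325265577 / 31305120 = 33615.12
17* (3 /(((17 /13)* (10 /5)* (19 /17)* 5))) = 663 /190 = 3.49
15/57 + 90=1715/19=90.26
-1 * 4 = -4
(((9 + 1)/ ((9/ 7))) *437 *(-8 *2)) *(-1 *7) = 3426080/ 9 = 380675.56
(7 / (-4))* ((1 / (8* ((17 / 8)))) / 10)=-7 / 680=-0.01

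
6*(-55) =-330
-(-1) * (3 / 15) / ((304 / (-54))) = -27 / 760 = -0.04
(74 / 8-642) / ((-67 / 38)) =48089 / 134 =358.87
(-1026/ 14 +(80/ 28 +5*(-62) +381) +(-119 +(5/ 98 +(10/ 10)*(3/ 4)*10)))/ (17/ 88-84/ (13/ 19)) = 6215352/ 6871123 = 0.90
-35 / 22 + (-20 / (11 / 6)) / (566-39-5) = -3085 / 1914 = -1.61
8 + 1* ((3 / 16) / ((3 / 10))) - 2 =53 / 8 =6.62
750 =750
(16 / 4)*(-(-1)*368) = 1472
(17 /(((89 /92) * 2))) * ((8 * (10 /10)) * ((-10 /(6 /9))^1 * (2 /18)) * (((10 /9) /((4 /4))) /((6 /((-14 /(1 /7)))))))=15327200 /7209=2126.12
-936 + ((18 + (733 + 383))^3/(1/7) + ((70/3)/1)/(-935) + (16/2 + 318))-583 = 5726641737121/561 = 10207917534.98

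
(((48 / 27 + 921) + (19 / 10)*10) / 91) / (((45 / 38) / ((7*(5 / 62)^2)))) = 30970 / 77841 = 0.40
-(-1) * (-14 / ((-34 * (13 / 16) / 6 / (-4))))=-2688 / 221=-12.16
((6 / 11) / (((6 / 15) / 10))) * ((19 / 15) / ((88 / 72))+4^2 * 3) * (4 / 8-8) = -606825 / 121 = -5015.08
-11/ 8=-1.38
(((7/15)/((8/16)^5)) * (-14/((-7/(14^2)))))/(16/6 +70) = 43904/545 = 80.56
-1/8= -0.12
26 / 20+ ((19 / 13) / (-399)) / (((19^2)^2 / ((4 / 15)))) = 1387527679 / 1067328990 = 1.30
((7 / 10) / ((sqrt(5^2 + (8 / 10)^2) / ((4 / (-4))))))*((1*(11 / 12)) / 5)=-77*sqrt(641) / 76920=-0.03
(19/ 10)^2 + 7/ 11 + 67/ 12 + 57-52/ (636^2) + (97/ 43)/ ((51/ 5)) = 67.05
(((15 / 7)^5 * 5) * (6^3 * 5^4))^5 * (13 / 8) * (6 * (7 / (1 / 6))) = 10804464485188290518826900000000000000000.00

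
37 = 37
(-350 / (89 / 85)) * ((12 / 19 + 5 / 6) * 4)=-9936500 / 5073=-1958.70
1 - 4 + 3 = 0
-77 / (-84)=11 / 12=0.92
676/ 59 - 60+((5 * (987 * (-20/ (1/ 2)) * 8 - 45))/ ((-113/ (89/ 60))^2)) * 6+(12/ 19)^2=-3657598290377/ 2175735448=-1681.09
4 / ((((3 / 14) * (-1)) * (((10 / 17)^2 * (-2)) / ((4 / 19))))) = 8092 / 1425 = 5.68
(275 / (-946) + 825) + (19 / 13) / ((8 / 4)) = 461421 / 559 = 825.44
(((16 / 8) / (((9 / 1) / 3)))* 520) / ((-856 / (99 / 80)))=-429 / 856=-0.50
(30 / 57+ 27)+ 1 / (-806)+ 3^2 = 559345 / 15314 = 36.53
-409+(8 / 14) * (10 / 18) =-25747 / 63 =-408.68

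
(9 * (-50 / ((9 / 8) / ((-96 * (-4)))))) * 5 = -768000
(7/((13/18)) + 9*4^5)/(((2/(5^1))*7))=299835/91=3294.89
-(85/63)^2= -7225/3969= -1.82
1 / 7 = 0.14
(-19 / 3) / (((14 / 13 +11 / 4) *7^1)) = -988 / 4179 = -0.24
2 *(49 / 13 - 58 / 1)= -1410 / 13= -108.46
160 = 160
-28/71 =-0.39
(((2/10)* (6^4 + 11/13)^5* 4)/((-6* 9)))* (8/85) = -21791094092194925572784/4260587175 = -5114575338361.65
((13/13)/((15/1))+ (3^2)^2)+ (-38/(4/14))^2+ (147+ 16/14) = 1881412/105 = 17918.21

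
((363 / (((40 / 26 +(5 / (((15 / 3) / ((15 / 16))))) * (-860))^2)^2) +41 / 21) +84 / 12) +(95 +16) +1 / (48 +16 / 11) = 4202179111515201520134167 / 35026156451748275940000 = 119.97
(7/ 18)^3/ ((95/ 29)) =0.02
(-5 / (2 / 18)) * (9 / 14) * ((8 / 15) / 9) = -12 / 7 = -1.71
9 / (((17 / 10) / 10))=900 / 17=52.94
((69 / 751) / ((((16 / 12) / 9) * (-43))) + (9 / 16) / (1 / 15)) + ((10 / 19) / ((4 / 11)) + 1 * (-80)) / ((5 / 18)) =-2693474667 / 9817072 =-274.37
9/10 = 0.90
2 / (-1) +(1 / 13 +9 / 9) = -12 / 13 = -0.92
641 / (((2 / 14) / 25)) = 112175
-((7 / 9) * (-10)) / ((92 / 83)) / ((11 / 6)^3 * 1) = 34860 / 30613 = 1.14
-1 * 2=-2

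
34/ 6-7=-4/ 3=-1.33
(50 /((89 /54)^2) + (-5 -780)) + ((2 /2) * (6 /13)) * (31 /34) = -1341216232 /1750541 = -766.17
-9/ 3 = -3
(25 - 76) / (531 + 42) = -17 / 191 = -0.09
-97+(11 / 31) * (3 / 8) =-24023 / 248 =-96.87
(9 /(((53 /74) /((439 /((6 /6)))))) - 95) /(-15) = -287339 /795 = -361.43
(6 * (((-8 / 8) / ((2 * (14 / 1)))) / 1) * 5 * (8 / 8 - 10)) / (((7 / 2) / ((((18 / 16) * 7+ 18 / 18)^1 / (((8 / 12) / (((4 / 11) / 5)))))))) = 5751 / 2156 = 2.67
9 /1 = 9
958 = 958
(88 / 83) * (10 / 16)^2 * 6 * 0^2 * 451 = 0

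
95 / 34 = 2.79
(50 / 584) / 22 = 25 / 6424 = 0.00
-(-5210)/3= 5210/3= 1736.67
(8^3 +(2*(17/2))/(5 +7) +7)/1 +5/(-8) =12475/24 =519.79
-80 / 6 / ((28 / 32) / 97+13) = -6208 / 6057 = -1.02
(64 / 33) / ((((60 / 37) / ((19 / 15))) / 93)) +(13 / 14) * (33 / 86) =420882127 / 2979900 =141.24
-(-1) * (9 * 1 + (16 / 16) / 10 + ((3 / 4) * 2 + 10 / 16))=11.22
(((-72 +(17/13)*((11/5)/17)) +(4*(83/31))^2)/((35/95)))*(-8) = -407002952/437255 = -930.81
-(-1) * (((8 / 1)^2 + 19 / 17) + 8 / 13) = 14527 / 221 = 65.73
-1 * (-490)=490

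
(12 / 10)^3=216 / 125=1.73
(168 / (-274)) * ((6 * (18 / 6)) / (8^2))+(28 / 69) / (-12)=-46795 / 226872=-0.21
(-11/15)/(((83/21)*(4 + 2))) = -77/2490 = -0.03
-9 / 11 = -0.82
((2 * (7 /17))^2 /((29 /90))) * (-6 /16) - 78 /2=-333474 /8381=-39.79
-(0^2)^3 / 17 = 0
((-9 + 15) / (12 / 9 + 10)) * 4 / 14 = 18 / 119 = 0.15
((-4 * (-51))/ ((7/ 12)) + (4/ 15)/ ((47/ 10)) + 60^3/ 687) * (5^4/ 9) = 93825185000/ 2034207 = 46123.72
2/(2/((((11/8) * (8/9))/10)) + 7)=22/257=0.09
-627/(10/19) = -11913/10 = -1191.30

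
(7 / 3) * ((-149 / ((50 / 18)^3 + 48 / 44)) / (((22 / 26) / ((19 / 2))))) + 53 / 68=-2118891683 / 12282364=-172.51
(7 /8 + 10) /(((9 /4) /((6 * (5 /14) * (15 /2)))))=2175 /28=77.68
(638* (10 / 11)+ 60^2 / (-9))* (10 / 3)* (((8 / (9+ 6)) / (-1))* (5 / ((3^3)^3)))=-1600 / 19683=-0.08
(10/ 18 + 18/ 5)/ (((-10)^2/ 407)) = 76109/ 4500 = 16.91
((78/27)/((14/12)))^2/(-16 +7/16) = -43264/109809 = -0.39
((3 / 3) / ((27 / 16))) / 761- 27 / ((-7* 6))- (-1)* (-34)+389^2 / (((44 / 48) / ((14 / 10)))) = 3655882744937 / 15821190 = 231075.08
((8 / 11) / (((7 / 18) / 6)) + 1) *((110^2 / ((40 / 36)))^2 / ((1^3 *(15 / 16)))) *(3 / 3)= 10821349440 / 7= 1545907062.86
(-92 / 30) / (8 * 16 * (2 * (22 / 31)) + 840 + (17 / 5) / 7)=-0.00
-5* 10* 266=-13300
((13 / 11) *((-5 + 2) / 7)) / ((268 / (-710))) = 13845 / 10318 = 1.34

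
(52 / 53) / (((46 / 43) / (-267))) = -298506 / 1219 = -244.88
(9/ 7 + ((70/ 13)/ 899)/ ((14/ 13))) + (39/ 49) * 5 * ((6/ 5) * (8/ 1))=1739810/ 44051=39.50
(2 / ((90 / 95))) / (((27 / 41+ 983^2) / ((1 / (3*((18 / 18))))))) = 779 / 1069682652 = 0.00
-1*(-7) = 7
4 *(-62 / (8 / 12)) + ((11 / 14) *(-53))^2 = 266977 / 196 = 1362.13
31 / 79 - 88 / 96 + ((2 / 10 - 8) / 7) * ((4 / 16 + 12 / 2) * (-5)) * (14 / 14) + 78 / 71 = 4169231 / 117789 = 35.40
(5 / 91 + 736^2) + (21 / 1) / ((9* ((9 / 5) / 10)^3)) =542096.15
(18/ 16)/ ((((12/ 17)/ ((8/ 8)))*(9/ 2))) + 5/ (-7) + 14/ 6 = 221/ 112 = 1.97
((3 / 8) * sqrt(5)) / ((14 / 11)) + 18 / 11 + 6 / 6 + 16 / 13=33 * sqrt(5) / 112 + 553 / 143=4.53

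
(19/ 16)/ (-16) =-19/ 256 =-0.07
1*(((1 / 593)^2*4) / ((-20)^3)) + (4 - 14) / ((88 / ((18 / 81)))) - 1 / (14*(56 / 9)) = -62659458613 / 1705849299000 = -0.04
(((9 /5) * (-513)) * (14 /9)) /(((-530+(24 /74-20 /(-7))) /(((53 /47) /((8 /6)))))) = 49293657 /21376540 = 2.31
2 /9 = 0.22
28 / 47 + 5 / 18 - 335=-282671 / 846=-334.13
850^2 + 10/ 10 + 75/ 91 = 65747666/ 91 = 722501.82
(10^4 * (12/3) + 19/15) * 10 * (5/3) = 6000190/9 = 666687.78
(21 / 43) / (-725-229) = -7 / 13674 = -0.00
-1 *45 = -45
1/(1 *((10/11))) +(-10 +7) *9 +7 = -189/10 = -18.90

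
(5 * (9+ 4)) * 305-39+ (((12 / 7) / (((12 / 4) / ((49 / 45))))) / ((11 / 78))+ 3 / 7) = 22858421 / 1155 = 19790.84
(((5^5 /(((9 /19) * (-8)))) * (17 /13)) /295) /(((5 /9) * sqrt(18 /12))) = -40375 * sqrt(6) /18408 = -5.37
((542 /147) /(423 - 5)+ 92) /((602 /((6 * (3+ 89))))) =260064404 /3082541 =84.37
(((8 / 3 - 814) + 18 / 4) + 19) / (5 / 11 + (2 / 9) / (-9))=-1403919 / 766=-1832.79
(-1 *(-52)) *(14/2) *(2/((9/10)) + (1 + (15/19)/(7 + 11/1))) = 203294/171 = 1188.85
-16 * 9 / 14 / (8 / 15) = -135 / 7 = -19.29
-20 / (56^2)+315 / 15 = 16459 / 784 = 20.99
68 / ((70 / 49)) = 47.60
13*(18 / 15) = 78 / 5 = 15.60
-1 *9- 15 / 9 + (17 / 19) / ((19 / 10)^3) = -4119272 / 390963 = -10.54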